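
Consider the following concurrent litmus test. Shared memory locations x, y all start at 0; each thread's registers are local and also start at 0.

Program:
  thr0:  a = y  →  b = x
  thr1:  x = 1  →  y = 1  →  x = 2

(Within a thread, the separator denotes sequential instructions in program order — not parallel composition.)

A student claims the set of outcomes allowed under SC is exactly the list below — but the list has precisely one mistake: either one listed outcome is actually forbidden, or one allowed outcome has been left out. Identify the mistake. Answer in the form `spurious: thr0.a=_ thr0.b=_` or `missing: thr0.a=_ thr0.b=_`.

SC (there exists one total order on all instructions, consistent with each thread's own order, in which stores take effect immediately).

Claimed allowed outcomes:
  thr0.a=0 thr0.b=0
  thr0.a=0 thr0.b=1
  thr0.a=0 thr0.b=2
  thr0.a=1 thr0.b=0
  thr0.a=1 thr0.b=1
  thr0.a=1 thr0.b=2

outcome vector order: (thr0.a,thr0.b)
under SC → 0/0; 0/1; 0/2; 1/1; 1/2
claimed∖SC = {1/0}

spurious: thr0.a=1 thr0.b=0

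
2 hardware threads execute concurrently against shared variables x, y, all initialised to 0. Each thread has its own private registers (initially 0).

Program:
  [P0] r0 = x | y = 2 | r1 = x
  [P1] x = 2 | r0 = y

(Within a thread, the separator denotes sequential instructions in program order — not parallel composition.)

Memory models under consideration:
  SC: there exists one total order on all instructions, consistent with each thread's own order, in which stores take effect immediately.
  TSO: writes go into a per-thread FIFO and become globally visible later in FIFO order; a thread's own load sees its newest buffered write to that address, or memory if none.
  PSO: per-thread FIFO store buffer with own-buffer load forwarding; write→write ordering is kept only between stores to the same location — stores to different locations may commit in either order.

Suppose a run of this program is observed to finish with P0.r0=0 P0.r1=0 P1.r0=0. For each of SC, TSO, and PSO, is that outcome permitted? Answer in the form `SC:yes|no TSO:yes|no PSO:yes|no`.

SC:no TSO:yes PSO:yes

outcome vector order: (P0.r0,P0.r1,P1.r0)
SC: 5 outcomes — {<0 0 2> <0 2 0> <0 2 2> <2 2 0> <2 2 2>}
TSO: 6 outcomes — {<0 0 0> <0 0 2> <0 2 0> <0 2 2> <2 2 0> <2 2 2>}
PSO: 6 outcomes — {<0 0 0> <0 0 2> <0 2 0> <0 2 2> <2 2 0> <2 2 2>}
target <0 0 0> ∈ {TSO,PSO}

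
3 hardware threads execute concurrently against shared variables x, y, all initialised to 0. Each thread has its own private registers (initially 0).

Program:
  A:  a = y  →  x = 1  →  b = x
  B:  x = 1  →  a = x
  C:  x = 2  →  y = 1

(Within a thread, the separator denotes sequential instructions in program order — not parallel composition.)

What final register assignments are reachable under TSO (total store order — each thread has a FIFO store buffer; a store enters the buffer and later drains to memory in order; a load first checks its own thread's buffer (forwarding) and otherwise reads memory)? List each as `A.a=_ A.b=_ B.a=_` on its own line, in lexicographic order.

A.a=0 A.b=1 B.a=1
A.a=0 A.b=1 B.a=2
A.a=0 A.b=2 B.a=1
A.a=0 A.b=2 B.a=2
A.a=1 A.b=1 B.a=1
A.a=1 A.b=1 B.a=2

outcome vector order: (A.a,A.b,B.a)
|TSO outcomes| = 6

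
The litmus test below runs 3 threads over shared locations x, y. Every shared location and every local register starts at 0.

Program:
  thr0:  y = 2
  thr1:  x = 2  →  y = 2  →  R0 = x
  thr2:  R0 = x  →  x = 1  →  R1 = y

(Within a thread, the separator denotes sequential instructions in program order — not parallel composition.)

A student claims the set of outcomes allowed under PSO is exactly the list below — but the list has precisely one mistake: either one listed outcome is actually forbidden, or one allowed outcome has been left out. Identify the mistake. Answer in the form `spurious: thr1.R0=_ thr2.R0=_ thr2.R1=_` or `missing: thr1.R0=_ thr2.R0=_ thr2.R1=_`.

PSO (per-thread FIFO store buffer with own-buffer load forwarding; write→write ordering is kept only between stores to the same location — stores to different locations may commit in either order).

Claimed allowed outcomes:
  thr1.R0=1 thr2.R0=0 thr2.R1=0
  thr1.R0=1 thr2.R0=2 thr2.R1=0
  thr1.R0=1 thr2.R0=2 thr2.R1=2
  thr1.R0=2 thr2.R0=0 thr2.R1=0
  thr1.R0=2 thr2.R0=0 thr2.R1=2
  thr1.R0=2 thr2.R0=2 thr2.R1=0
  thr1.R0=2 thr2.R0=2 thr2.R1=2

missing: thr1.R0=1 thr2.R0=0 thr2.R1=2

outcome vector order: (thr1.R0,thr2.R0,thr2.R1)
under PSO → 1/0/0; 1/0/2; 1/2/0; 1/2/2; 2/0/0; 2/0/2; 2/2/0; 2/2/2
PSO∖claimed = {1/0/2}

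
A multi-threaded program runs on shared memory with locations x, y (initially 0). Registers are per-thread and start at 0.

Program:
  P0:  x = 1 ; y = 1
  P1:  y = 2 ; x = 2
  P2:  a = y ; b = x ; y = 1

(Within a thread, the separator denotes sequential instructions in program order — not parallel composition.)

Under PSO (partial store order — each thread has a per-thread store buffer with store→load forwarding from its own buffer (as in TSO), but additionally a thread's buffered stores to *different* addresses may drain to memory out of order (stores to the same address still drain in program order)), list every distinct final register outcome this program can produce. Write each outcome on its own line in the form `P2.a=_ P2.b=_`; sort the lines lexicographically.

P2.a=0 P2.b=0
P2.a=0 P2.b=1
P2.a=0 P2.b=2
P2.a=1 P2.b=0
P2.a=1 P2.b=1
P2.a=1 P2.b=2
P2.a=2 P2.b=0
P2.a=2 P2.b=1
P2.a=2 P2.b=2

outcome vector order: (P2.a,P2.b)
|PSO outcomes| = 9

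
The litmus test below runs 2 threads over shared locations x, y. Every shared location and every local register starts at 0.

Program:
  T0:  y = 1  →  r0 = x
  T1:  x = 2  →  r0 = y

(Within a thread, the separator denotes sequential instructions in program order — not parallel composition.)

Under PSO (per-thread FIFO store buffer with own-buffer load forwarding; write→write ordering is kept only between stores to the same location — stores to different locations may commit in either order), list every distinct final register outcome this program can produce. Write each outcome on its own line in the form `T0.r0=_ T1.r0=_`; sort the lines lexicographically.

outcome vector order: (T0.r0,T1.r0)
|PSO outcomes| = 4

T0.r0=0 T1.r0=0
T0.r0=0 T1.r0=1
T0.r0=2 T1.r0=0
T0.r0=2 T1.r0=1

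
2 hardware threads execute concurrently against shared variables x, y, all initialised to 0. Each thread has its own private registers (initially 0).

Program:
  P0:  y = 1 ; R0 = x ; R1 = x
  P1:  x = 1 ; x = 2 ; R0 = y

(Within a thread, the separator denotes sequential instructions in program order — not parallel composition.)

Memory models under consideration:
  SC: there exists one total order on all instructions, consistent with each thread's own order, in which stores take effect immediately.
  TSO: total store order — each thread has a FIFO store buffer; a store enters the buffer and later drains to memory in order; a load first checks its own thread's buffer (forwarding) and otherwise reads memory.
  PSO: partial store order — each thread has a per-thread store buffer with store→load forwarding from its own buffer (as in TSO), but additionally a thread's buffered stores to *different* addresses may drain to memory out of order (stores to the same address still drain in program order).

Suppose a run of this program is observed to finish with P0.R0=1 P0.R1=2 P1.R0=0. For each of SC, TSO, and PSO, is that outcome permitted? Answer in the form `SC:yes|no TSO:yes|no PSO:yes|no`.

outcome vector order: (P0.R0,P0.R1,P1.R0)
SC: 7 outcomes — {(0,0,1), (0,1,1), (0,2,1), (1,1,1), (1,2,1), (2,2,0), (2,2,1)}
TSO: 12 outcomes — {(0,0,0), (0,0,1), (0,1,0), (0,1,1), (0,2,0), (0,2,1), (1,1,0), (1,1,1), (1,2,0), (1,2,1), (2,2,0), (2,2,1)}
PSO: 12 outcomes — {(0,0,0), (0,0,1), (0,1,0), (0,1,1), (0,2,0), (0,2,1), (1,1,0), (1,1,1), (1,2,0), (1,2,1), (2,2,0), (2,2,1)}
target (1,2,0) ∈ {TSO,PSO}

SC:no TSO:yes PSO:yes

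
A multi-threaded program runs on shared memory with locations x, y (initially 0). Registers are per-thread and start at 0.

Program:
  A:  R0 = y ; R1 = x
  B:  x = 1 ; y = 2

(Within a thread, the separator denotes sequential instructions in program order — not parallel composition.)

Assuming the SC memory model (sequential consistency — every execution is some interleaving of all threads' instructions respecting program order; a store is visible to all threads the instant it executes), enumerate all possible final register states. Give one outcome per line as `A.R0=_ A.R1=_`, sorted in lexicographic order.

outcome vector order: (A.R0,A.R1)
|SC outcomes| = 3

A.R0=0 A.R1=0
A.R0=0 A.R1=1
A.R0=2 A.R1=1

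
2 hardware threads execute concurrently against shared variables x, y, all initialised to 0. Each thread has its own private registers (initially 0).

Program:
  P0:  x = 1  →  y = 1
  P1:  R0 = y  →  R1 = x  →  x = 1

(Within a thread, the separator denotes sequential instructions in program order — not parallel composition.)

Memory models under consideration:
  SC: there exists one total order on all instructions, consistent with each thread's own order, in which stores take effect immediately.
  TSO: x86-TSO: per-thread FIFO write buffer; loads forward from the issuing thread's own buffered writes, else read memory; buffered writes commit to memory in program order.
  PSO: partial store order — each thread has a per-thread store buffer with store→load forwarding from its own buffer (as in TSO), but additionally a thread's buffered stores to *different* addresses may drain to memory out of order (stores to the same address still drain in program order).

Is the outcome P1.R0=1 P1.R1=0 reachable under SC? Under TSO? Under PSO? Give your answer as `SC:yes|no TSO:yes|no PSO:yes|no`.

outcome vector order: (P1.R0,P1.R1)
under SC → 00, 01, 11
under TSO → 00, 01, 11
under PSO → 00, 01, 10, 11
target 10 ∈ {PSO}

SC:no TSO:no PSO:yes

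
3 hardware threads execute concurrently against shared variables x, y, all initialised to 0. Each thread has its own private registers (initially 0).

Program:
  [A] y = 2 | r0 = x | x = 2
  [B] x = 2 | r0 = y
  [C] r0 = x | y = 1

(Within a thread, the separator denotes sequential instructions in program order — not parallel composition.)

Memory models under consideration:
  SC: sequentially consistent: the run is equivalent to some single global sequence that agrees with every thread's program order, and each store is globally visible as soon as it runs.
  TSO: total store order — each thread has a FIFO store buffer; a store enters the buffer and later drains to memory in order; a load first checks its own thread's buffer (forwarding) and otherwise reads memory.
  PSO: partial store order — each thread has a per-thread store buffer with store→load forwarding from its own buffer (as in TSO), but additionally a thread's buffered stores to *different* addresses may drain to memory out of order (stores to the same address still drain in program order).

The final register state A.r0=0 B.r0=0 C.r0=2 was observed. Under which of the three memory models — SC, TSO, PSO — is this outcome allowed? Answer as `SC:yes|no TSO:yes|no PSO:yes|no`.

SC:no TSO:yes PSO:yes

outcome vector order: (A.r0,B.r0,C.r0)
SC: 10 outcomes — {0/1/0 0/1/2 0/2/0 0/2/2 2/0/0 2/0/2 2/1/0 2/1/2 2/2/0 2/2/2}
TSO: 12 outcomes — {0/0/0 0/0/2 0/1/0 0/1/2 0/2/0 0/2/2 2/0/0 2/0/2 2/1/0 2/1/2 2/2/0 2/2/2}
PSO: 12 outcomes — {0/0/0 0/0/2 0/1/0 0/1/2 0/2/0 0/2/2 2/0/0 2/0/2 2/1/0 2/1/2 2/2/0 2/2/2}
target 0/0/2 ∈ {TSO,PSO}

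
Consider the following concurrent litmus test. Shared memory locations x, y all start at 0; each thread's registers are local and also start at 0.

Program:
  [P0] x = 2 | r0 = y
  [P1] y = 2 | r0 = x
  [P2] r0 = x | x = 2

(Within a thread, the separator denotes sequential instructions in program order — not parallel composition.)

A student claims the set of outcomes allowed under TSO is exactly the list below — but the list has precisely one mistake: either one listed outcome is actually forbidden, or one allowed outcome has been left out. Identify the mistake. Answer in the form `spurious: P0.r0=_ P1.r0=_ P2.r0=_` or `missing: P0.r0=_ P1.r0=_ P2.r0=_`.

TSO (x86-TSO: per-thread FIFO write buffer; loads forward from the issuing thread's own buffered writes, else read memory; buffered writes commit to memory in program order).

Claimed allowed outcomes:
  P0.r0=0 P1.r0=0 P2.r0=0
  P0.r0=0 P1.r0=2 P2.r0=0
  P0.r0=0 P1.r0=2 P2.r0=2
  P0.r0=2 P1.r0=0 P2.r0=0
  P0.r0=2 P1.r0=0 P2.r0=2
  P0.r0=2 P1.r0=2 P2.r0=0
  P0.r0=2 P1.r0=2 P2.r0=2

outcome vector order: (P0.r0,P1.r0,P2.r0)
under TSO → 0/0/0, 0/0/2, 0/2/0, 0/2/2, 2/0/0, 2/0/2, 2/2/0, 2/2/2
TSO∖claimed = {0/0/2}

missing: P0.r0=0 P1.r0=0 P2.r0=2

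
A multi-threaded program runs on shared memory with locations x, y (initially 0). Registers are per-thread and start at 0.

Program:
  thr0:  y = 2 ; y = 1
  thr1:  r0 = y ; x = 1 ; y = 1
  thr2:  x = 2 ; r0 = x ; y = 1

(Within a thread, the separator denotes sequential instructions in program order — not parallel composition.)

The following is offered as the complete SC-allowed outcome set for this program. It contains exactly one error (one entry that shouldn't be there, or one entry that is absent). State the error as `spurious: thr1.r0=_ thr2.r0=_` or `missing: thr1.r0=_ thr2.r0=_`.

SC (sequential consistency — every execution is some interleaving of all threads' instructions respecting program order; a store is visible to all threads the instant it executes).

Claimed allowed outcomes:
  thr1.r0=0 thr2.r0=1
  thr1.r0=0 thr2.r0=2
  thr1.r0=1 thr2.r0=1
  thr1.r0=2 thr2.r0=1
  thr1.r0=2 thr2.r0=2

outcome vector order: (thr1.r0,thr2.r0)
under SC → 01, 02, 11, 12, 21, 22
SC∖claimed = {12}

missing: thr1.r0=1 thr2.r0=2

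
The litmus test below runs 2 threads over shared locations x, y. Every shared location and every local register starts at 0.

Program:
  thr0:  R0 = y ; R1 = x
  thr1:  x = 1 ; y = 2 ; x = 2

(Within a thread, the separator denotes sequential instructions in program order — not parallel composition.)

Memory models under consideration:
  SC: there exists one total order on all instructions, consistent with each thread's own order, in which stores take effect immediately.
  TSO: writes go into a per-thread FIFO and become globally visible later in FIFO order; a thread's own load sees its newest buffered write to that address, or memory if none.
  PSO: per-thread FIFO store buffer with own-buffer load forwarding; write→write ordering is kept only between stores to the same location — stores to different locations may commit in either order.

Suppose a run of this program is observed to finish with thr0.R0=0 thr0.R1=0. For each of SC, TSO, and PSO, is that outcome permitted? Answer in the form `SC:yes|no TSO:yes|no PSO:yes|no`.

SC:yes TSO:yes PSO:yes

outcome vector order: (thr0.R0,thr0.R1)
under SC → 00, 01, 02, 21, 22
under TSO → 00, 01, 02, 21, 22
under PSO → 00, 01, 02, 20, 21, 22
target 00 ∈ {SC,TSO,PSO}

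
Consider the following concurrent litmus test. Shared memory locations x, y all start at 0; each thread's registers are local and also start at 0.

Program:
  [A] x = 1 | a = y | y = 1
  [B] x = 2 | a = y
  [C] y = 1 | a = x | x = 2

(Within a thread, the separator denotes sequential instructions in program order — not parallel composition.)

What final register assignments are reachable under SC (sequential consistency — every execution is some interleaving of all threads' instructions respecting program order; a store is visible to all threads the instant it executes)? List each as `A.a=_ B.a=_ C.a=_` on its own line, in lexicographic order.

A.a=0 B.a=0 C.a=1
A.a=0 B.a=0 C.a=2
A.a=0 B.a=1 C.a=1
A.a=0 B.a=1 C.a=2
A.a=1 B.a=0 C.a=1
A.a=1 B.a=0 C.a=2
A.a=1 B.a=1 C.a=0
A.a=1 B.a=1 C.a=1
A.a=1 B.a=1 C.a=2

outcome vector order: (A.a,B.a,C.a)
|SC outcomes| = 9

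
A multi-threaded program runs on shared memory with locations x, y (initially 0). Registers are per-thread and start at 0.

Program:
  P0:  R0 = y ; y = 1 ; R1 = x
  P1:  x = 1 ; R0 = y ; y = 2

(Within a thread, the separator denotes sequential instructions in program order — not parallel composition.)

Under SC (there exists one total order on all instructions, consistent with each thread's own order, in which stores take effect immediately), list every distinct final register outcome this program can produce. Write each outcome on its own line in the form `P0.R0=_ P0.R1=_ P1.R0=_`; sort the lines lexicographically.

P0.R0=0 P0.R1=0 P1.R0=1
P0.R0=0 P0.R1=1 P1.R0=0
P0.R0=0 P0.R1=1 P1.R0=1
P0.R0=2 P0.R1=1 P1.R0=0

outcome vector order: (P0.R0,P0.R1,P1.R0)
|SC outcomes| = 4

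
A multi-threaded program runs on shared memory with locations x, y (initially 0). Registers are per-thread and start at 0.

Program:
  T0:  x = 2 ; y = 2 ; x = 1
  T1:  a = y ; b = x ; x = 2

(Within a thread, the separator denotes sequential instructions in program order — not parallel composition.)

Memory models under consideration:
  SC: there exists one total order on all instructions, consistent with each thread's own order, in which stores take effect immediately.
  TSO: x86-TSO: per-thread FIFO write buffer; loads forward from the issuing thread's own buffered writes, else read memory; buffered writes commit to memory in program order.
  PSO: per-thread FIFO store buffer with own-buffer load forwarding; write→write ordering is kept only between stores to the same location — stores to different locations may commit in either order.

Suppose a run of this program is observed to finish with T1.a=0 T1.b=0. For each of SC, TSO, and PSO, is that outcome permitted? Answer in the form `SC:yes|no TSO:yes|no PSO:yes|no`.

SC:yes TSO:yes PSO:yes

outcome vector order: (T1.a,T1.b)
SC (5): 00 01 02 21 22
TSO (5): 00 01 02 21 22
PSO (6): 00 01 02 20 21 22
target 00 ∈ {SC,TSO,PSO}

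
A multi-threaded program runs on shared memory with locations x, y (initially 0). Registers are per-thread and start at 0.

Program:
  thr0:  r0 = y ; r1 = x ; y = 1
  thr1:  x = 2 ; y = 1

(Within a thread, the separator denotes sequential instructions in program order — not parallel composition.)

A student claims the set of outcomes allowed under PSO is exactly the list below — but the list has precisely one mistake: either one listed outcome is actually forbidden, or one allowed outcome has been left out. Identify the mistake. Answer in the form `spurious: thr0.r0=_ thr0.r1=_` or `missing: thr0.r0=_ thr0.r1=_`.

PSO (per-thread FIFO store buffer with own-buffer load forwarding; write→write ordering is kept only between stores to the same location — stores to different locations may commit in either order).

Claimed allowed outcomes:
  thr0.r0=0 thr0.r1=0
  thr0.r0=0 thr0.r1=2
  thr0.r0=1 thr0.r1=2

missing: thr0.r0=1 thr0.r1=0

outcome vector order: (thr0.r0,thr0.r1)
PSO (4): 0/0, 0/2, 1/0, 1/2
PSO∖claimed = {1/0}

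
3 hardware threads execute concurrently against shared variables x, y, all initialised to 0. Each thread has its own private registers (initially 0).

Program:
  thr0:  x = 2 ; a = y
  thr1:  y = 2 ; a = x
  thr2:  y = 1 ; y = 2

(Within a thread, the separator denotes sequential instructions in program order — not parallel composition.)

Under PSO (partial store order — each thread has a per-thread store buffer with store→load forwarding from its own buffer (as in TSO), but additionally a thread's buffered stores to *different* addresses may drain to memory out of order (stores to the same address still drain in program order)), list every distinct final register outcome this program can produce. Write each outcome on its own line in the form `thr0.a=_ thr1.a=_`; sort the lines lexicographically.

outcome vector order: (thr0.a,thr1.a)
|PSO outcomes| = 6

thr0.a=0 thr1.a=0
thr0.a=0 thr1.a=2
thr0.a=1 thr1.a=0
thr0.a=1 thr1.a=2
thr0.a=2 thr1.a=0
thr0.a=2 thr1.a=2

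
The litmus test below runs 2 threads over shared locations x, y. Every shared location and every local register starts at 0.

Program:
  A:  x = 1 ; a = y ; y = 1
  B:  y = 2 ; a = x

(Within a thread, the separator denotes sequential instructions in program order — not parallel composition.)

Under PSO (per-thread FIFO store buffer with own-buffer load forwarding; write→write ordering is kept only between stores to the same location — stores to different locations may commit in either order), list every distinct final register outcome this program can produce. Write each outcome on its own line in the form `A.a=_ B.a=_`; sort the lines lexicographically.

outcome vector order: (A.a,B.a)
|PSO outcomes| = 4

A.a=0 B.a=0
A.a=0 B.a=1
A.a=2 B.a=0
A.a=2 B.a=1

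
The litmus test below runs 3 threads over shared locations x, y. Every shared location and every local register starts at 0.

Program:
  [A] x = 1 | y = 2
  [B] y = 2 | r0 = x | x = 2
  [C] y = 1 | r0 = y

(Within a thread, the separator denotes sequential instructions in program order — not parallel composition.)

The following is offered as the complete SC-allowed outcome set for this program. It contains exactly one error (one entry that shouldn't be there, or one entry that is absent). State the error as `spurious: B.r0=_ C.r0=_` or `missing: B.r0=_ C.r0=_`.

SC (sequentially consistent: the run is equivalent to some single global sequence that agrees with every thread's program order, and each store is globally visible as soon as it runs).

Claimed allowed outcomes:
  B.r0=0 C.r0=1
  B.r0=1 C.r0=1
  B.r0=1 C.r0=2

outcome vector order: (B.r0,C.r0)
[SC] allowed = {01 02 11 12}
SC∖claimed = {02}

missing: B.r0=0 C.r0=2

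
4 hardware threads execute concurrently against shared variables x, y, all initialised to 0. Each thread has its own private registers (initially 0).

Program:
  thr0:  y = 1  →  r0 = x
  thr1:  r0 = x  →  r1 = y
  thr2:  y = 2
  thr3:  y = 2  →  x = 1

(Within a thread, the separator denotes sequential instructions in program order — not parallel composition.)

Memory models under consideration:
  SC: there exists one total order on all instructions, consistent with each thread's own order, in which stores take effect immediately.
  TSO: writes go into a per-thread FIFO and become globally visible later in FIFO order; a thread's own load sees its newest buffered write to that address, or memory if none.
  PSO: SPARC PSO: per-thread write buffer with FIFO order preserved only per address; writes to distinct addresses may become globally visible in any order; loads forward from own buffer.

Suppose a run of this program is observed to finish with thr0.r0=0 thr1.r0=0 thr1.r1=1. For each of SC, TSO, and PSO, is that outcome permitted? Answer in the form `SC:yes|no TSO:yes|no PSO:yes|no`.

outcome vector order: (thr0.r0,thr1.r0,thr1.r1)
SC: 10 outcomes — {0/0/0, 0/0/1, 0/0/2, 0/1/1, 0/1/2, 1/0/0, 1/0/1, 1/0/2, 1/1/1, 1/1/2}
TSO: 10 outcomes — {0/0/0, 0/0/1, 0/0/2, 0/1/1, 0/1/2, 1/0/0, 1/0/1, 1/0/2, 1/1/1, 1/1/2}
PSO: 12 outcomes — {0/0/0, 0/0/1, 0/0/2, 0/1/0, 0/1/1, 0/1/2, 1/0/0, 1/0/1, 1/0/2, 1/1/0, 1/1/1, 1/1/2}
target 0/0/1 ∈ {SC,TSO,PSO}

SC:yes TSO:yes PSO:yes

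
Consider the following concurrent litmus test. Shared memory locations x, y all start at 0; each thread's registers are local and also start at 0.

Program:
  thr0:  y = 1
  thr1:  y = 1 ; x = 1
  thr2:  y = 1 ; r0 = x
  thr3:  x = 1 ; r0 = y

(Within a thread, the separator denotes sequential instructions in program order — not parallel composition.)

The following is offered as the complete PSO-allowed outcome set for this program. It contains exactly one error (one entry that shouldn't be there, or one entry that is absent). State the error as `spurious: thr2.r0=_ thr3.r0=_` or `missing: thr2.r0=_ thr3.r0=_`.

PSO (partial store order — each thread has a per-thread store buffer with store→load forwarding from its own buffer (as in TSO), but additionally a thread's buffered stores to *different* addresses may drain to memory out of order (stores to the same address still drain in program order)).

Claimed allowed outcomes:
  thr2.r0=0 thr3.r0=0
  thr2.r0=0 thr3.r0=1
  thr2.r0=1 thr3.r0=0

outcome vector order: (thr2.r0,thr3.r0)
under PSO → 0/0 0/1 1/0 1/1
PSO∖claimed = {1/1}

missing: thr2.r0=1 thr3.r0=1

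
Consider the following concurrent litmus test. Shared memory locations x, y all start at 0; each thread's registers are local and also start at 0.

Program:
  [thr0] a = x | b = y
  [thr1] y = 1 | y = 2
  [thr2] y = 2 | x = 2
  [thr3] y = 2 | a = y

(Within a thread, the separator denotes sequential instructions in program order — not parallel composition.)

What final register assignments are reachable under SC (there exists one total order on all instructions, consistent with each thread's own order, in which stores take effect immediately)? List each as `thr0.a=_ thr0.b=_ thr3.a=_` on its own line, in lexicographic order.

thr0.a=0 thr0.b=0 thr3.a=1
thr0.a=0 thr0.b=0 thr3.a=2
thr0.a=0 thr0.b=1 thr3.a=1
thr0.a=0 thr0.b=1 thr3.a=2
thr0.a=0 thr0.b=2 thr3.a=1
thr0.a=0 thr0.b=2 thr3.a=2
thr0.a=2 thr0.b=1 thr3.a=1
thr0.a=2 thr0.b=1 thr3.a=2
thr0.a=2 thr0.b=2 thr3.a=1
thr0.a=2 thr0.b=2 thr3.a=2

outcome vector order: (thr0.a,thr0.b,thr3.a)
|SC outcomes| = 10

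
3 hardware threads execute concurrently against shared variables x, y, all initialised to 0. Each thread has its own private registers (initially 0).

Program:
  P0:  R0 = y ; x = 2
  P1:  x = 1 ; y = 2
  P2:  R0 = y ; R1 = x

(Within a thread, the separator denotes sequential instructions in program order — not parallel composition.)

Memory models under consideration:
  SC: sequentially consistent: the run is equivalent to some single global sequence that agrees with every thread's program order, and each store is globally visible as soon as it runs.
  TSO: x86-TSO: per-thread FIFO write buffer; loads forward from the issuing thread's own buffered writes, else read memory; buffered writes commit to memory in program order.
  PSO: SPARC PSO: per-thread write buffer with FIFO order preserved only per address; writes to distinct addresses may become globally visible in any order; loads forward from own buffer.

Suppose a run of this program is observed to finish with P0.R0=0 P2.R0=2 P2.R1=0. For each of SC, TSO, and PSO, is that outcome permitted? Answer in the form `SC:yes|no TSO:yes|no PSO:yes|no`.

SC:no TSO:no PSO:yes

outcome vector order: (P0.R0,P2.R0,P2.R1)
SC: 10 outcomes — {000 001 002 021 022 200 201 202 221 222}
TSO: 10 outcomes — {000 001 002 021 022 200 201 202 221 222}
PSO: 12 outcomes — {000 001 002 020 021 022 200 201 202 220 221 222}
target 020 ∈ {PSO}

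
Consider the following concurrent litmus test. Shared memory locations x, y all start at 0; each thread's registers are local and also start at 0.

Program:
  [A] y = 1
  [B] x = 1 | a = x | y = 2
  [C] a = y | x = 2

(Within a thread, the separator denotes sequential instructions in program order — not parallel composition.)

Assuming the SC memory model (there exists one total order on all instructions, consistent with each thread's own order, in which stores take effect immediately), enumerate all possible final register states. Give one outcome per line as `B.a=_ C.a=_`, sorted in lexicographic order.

outcome vector order: (B.a,C.a)
|SC outcomes| = 5

B.a=1 C.a=0
B.a=1 C.a=1
B.a=1 C.a=2
B.a=2 C.a=0
B.a=2 C.a=1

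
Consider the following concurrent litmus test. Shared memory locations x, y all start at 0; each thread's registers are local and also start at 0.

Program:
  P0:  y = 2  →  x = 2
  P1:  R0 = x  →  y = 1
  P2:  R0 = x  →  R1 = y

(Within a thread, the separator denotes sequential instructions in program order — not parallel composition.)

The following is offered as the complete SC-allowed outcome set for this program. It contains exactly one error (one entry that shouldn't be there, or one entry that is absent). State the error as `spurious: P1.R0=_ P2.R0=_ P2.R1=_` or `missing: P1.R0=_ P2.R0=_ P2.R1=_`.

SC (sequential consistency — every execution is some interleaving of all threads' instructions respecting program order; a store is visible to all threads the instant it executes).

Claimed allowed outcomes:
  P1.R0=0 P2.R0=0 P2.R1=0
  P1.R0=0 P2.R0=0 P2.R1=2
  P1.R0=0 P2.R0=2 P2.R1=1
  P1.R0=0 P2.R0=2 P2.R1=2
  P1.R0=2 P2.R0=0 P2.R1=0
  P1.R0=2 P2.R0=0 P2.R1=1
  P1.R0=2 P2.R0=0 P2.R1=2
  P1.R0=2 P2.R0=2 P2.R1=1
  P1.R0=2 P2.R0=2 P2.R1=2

missing: P1.R0=0 P2.R0=0 P2.R1=1

outcome vector order: (P1.R0,P2.R0,P2.R1)
SC: 10 outcomes — {<0 0 0>, <0 0 1>, <0 0 2>, <0 2 1>, <0 2 2>, <2 0 0>, <2 0 1>, <2 0 2>, <2 2 1>, <2 2 2>}
SC∖claimed = {<0 0 1>}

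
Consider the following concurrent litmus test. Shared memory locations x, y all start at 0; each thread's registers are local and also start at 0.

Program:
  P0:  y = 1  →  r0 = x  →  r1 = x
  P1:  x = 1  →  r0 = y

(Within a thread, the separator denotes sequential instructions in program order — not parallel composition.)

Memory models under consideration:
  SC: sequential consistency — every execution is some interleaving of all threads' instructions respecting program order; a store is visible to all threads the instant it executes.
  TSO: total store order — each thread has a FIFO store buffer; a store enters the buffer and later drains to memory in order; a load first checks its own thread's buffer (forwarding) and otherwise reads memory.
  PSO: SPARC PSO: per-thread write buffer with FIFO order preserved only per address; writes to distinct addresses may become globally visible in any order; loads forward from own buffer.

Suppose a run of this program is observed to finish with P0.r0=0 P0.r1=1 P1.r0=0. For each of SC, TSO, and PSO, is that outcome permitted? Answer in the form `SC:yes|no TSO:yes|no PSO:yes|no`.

SC:no TSO:yes PSO:yes

outcome vector order: (P0.r0,P0.r1,P1.r0)
SC: 4 outcomes — {0/0/1 0/1/1 1/1/0 1/1/1}
TSO: 6 outcomes — {0/0/0 0/0/1 0/1/0 0/1/1 1/1/0 1/1/1}
PSO: 6 outcomes — {0/0/0 0/0/1 0/1/0 0/1/1 1/1/0 1/1/1}
target 0/1/0 ∈ {TSO,PSO}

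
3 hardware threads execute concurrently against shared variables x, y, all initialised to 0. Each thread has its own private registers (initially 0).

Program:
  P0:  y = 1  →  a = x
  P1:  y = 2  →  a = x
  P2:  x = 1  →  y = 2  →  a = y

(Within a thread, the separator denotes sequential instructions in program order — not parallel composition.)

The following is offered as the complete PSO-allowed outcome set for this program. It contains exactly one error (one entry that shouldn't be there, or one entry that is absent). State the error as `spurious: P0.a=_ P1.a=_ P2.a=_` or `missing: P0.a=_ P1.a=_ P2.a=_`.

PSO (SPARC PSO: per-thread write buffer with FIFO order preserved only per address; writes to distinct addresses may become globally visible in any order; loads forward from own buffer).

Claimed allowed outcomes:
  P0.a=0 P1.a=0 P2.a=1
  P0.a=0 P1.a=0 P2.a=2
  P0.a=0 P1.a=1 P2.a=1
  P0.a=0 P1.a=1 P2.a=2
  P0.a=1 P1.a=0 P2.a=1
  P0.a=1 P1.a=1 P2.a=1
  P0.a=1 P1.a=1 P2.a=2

outcome vector order: (P0.a,P1.a,P2.a)
PSO (8): 001 002 011 012 101 102 111 112
PSO∖claimed = {102}

missing: P0.a=1 P1.a=0 P2.a=2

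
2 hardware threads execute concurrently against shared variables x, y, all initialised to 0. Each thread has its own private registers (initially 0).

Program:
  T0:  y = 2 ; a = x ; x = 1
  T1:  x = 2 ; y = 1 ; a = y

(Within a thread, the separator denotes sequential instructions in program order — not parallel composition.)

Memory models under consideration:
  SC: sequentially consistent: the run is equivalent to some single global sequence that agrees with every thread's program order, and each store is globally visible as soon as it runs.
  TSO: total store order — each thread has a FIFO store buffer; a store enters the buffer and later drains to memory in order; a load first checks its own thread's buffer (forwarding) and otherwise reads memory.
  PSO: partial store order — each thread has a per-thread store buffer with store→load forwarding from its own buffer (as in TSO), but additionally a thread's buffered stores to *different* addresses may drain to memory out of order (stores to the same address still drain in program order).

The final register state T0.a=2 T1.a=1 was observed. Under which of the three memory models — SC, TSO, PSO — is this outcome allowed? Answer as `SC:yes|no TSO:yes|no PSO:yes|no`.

outcome vector order: (T0.a,T1.a)
[SC] allowed = {(0,1), (2,1), (2,2)}
[TSO] allowed = {(0,1), (0,2), (2,1), (2,2)}
[PSO] allowed = {(0,1), (0,2), (2,1), (2,2)}
target (2,1) ∈ {SC,TSO,PSO}

SC:yes TSO:yes PSO:yes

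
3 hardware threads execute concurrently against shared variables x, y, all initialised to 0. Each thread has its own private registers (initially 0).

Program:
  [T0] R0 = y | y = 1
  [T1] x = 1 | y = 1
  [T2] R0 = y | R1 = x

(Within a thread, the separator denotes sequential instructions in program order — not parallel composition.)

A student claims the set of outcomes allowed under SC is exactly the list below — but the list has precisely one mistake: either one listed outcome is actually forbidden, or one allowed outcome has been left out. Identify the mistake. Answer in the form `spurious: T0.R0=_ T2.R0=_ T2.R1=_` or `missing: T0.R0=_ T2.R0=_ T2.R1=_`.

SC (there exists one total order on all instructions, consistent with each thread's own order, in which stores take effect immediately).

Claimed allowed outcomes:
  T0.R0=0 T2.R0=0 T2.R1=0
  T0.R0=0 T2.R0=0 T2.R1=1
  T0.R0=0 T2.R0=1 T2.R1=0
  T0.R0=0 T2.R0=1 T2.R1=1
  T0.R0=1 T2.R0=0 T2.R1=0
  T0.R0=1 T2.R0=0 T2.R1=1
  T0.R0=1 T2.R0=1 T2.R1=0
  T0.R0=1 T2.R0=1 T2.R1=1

outcome vector order: (T0.R0,T2.R0,T2.R1)
SC: 7 outcomes — {(0,0,0); (0,0,1); (0,1,0); (0,1,1); (1,0,0); (1,0,1); (1,1,1)}
claimed∖SC = {(1,1,0)}

spurious: T0.R0=1 T2.R0=1 T2.R1=0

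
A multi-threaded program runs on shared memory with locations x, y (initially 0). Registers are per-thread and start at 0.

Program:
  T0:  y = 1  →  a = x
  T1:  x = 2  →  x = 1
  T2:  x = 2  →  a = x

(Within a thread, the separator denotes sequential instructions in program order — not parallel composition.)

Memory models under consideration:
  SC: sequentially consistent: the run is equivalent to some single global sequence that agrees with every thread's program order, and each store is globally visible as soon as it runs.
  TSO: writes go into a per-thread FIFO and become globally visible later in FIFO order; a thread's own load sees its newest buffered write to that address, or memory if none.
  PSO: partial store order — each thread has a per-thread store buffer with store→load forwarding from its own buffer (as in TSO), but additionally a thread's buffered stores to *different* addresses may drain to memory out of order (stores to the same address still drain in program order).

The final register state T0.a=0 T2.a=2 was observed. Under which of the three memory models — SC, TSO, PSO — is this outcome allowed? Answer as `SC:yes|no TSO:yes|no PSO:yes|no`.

SC:yes TSO:yes PSO:yes

outcome vector order: (T0.a,T2.a)
SC: 6 outcomes — {(0,1), (0,2), (1,1), (1,2), (2,1), (2,2)}
TSO: 6 outcomes — {(0,1), (0,2), (1,1), (1,2), (2,1), (2,2)}
PSO: 6 outcomes — {(0,1), (0,2), (1,1), (1,2), (2,1), (2,2)}
target (0,2) ∈ {SC,TSO,PSO}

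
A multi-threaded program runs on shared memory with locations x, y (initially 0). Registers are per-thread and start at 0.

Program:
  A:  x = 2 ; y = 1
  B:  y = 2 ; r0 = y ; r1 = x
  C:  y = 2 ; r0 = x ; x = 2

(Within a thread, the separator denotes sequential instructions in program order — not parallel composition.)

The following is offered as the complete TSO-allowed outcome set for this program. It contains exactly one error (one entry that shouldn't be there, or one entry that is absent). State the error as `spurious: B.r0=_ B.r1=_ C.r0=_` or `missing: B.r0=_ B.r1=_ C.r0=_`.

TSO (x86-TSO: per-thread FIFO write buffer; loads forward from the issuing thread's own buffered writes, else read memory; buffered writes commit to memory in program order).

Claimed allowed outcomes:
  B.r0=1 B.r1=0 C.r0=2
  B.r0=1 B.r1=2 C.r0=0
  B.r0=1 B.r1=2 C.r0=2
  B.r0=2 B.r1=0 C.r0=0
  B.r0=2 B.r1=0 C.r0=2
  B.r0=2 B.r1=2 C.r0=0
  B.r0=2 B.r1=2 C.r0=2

outcome vector order: (B.r0,B.r1,C.r0)
TSO (6): <1 2 0>, <1 2 2>, <2 0 0>, <2 0 2>, <2 2 0>, <2 2 2>
claimed∖TSO = {<1 0 2>}

spurious: B.r0=1 B.r1=0 C.r0=2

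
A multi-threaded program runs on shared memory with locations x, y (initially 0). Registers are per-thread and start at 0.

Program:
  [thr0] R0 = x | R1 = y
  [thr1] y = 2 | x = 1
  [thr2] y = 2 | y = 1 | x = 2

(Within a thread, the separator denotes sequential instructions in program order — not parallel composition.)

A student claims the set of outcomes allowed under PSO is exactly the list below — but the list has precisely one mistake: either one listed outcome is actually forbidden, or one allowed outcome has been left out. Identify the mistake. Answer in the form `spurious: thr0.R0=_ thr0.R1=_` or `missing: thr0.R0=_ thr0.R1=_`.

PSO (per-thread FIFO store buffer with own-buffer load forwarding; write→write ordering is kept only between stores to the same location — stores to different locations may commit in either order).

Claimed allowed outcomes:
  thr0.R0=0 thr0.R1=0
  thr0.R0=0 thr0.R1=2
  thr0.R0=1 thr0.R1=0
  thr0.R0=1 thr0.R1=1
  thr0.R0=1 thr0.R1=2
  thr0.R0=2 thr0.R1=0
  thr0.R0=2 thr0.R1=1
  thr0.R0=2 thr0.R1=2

outcome vector order: (thr0.R0,thr0.R1)
[PSO] allowed = {<0 0>, <0 1>, <0 2>, <1 0>, <1 1>, <1 2>, <2 0>, <2 1>, <2 2>}
PSO∖claimed = {<0 1>}

missing: thr0.R0=0 thr0.R1=1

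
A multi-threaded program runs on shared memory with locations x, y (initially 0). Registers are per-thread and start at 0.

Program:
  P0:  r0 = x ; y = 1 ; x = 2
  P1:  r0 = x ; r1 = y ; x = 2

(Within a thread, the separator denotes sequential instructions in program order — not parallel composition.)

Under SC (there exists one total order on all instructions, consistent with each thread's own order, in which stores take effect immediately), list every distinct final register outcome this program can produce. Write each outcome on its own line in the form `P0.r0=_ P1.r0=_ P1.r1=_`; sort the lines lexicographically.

P0.r0=0 P1.r0=0 P1.r1=0
P0.r0=0 P1.r0=0 P1.r1=1
P0.r0=0 P1.r0=2 P1.r1=1
P0.r0=2 P1.r0=0 P1.r1=0

outcome vector order: (P0.r0,P1.r0,P1.r1)
|SC outcomes| = 4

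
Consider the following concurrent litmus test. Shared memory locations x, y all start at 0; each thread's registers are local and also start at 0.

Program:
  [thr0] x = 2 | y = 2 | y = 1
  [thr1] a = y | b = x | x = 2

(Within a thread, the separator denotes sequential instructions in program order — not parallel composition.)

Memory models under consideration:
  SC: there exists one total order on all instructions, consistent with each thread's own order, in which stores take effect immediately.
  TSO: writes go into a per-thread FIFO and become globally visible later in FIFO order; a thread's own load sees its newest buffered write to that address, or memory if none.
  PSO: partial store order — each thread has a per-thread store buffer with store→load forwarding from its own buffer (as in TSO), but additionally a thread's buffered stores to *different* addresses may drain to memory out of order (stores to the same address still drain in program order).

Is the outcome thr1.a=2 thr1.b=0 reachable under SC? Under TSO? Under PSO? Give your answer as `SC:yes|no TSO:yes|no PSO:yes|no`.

SC:no TSO:no PSO:yes

outcome vector order: (thr1.a,thr1.b)
under SC → (0,0); (0,2); (1,2); (2,2)
under TSO → (0,0); (0,2); (1,2); (2,2)
under PSO → (0,0); (0,2); (1,0); (1,2); (2,0); (2,2)
target (2,0) ∈ {PSO}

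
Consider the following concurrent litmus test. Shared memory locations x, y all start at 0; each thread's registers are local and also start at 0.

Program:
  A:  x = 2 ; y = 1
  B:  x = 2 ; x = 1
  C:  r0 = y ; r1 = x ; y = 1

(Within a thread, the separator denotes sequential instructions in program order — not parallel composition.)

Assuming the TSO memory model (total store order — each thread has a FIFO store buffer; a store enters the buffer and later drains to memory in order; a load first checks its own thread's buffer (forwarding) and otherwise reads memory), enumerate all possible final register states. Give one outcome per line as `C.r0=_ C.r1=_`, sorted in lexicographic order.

outcome vector order: (C.r0,C.r1)
|TSO outcomes| = 5

C.r0=0 C.r1=0
C.r0=0 C.r1=1
C.r0=0 C.r1=2
C.r0=1 C.r1=1
C.r0=1 C.r1=2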